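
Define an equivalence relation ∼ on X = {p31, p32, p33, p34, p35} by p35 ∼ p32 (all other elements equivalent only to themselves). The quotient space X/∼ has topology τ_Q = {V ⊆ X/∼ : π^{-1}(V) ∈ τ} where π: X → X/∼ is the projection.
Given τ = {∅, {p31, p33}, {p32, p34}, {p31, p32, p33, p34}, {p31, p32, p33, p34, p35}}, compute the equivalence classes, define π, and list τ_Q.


X/∼ = {[p31], [p32=p35], [p33], [p34]}; |τ_Q| = 3.

Equivalence classes: [p31], [p32=p35], [p33], [p34].
Quotient map π: X → X/∼ sends p31 ↦ [p31], p32 ↦ [p32=p35], p33 ↦ [p33], p34 ↦ [p34], p35 ↦ [p32=p35].
For each subset V ⊆ X/∼, compute π^{-1}(V) ⊆ X and check whether π^{-1}(V) ∈ τ. V is open in τ_Q iff π^{-1}(V) ∈ τ.
  V = {}: π^{-1}(V) = ∅ ∈ τ ✓.
  V = {[p31]}: π^{-1}(V) = {p31} ∉ τ ✗.
  V = {[p32=p35]}: π^{-1}(V) = {p32, p35} ∉ τ ✗.
  V = {[p31], [p32=p35]}: π^{-1}(V) = {p31, p32, p35} ∉ τ ✗.
  V = {[p33]}: π^{-1}(V) = {p33} ∉ τ ✗.
  V = {[p31], [p33]}: π^{-1}(V) = {p31, p33} ∈ τ ✓.
  V = {[p32=p35], [p33]}: π^{-1}(V) = {p32, p33, p35} ∉ τ ✗.
  V = {[p31], [p32=p35], [p33]}: π^{-1}(V) = {p31, p32, p33, p35} ∉ τ ✗.
  V = {[p34]}: π^{-1}(V) = {p34} ∉ τ ✗.
  V = {[p31], [p34]}: π^{-1}(V) = {p31, p34} ∉ τ ✗.
  V = {[p32=p35], [p34]}: π^{-1}(V) = {p32, p34, p35} ∉ τ ✗.
  V = {[p31], [p32=p35], [p34]}: π^{-1}(V) = {p31, p32, p34, p35} ∉ τ ✗.
  V = {[p33], [p34]}: π^{-1}(V) = {p33, p34} ∉ τ ✗.
  V = {[p31], [p33], [p34]}: π^{-1}(V) = {p31, p33, p34} ∉ τ ✗.
  V = {[p32=p35], [p33], [p34]}: π^{-1}(V) = {p32, p33, p34, p35} ∉ τ ✗.
  V = {[p31], [p32=p35], [p33], [p34]}: π^{-1}(V) = {p31, p32, p33, p34, p35} ∈ τ ✓.
Open sets in the quotient: τ_Q = {{}, {[p31], [p33]}, {[p31], [p32=p35], [p33], [p34]}} (3 elements).


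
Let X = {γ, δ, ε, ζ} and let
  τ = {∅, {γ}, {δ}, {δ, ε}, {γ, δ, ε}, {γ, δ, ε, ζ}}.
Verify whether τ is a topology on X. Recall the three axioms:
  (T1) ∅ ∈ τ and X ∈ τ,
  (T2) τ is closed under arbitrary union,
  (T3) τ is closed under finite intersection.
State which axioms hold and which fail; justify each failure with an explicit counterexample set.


τ is NOT a topology on X.

Axiom (T1): ∅ ∈ τ? Yes; X ∈ τ? Yes.
Axiom (T2/T3): check pairwise unions and intersections of members of τ.
Counterexample for (T2): {γ} ∪ {δ} = {γ, δ} ∉ τ. Therefore τ is NOT a topology.


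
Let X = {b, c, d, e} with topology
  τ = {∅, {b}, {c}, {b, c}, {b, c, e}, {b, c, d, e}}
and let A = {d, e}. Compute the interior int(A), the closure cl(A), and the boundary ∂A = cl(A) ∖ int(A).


int(A) = ∅, cl(A) = {d, e}, ∂A = {d, e}.

Closed sets in (X, τ) are complements of opens:
  closed(X, τ) = {∅, {d}, {d, e}, {b, d, e}, {c, d, e}, {b, c, d, e}}.
int(A) = ⋃ {U ∈ τ : U ⊆ A}. Opens contained in A: ∅.
Taking the union of these: int(A) = ∅.
cl(A) = ⋂ {C closed : A ⊆ C}. Closed sets containing A: {d, e}, {b, d, e}, {c, d, e}, {b, c, d, e}.
Intersecting these: cl(A) = {d, e}.
∂A = cl(A) ∖ int(A) = {d, e} ∖ ∅ = {d, e}.


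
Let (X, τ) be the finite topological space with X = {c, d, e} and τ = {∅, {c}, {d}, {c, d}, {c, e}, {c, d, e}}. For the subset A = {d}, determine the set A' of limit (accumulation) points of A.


A' = ∅

For each x ∈ X, list the open sets U ∈ τ with x ∈ U, then check whether U ∩ (A ∖ {x}) ≠ ∅ for every such U.
  x = c: open {c} ∋ x has {c} ∩ (A ∖ {c}) = ∅, so x is NOT a limit point.
  x = d: open {d} ∋ x has {d} ∩ (A ∖ {d}) = ∅, so x is NOT a limit point.
  x = e: open {c, e} ∋ x has {c, e} ∩ (A ∖ {e}) = ∅, so x is NOT a limit point.
Collecting: A' = ∅.


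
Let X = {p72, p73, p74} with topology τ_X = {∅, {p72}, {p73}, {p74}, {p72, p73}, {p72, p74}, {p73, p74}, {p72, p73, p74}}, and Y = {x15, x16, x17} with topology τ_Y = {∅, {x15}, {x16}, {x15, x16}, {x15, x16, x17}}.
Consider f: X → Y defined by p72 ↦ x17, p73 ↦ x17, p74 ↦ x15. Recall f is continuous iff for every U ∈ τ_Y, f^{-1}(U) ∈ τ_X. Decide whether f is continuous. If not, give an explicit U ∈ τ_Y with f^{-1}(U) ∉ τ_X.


f IS continuous.

Compute f^{-1}(U) for each U ∈ τ_Y:
  U = ∅: f^{-1}(U) = ∅ ∈ τ_X ✓.
  U = {x15}: f^{-1}(U) = {p74} ∈ τ_X ✓.
  U = {x16}: f^{-1}(U) = ∅ ∈ τ_X ✓.
  U = {x15, x16}: f^{-1}(U) = {p74} ∈ τ_X ✓.
  U = {x15, x16, x17}: f^{-1}(U) = {p72, p73, p74} ∈ τ_X ✓.
Every preimage lies in τ_X, so f IS continuous.


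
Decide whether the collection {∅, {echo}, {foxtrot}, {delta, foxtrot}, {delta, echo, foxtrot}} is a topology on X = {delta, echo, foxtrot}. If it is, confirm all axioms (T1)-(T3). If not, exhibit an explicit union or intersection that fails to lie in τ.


τ is NOT a topology on X.

Axiom (T1): ∅ ∈ τ? Yes; X ∈ τ? Yes.
Axiom (T2/T3): check pairwise unions and intersections of members of τ.
Counterexample for (T2): {echo} ∪ {foxtrot} = {echo, foxtrot} ∉ τ. Therefore τ is NOT a topology.


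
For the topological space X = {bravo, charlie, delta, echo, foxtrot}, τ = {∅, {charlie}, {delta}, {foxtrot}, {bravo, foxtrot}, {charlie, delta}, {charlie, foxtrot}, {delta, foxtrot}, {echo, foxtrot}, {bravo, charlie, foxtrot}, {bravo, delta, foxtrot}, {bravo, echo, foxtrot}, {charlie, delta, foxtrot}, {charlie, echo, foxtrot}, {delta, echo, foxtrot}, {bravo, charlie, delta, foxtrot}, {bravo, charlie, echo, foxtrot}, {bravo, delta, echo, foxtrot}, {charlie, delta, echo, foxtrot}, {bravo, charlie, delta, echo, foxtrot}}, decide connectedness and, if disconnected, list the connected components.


(X, τ) is disconnected; components = [{charlie}, {delta}, {bravo, echo, foxtrot}].

Find clopen sets (U ∈ τ with X ∖ U ∈ τ):
  U = ∅, X ∖ U = {bravo, charlie, delta, echo, foxtrot} — both open, so U is clopen.
  U = {charlie}, X ∖ U = {bravo, delta, echo, foxtrot} — both open, so U is clopen.
  U = {delta}, X ∖ U = {bravo, charlie, echo, foxtrot} — both open, so U is clopen.
  U = {charlie, delta}, X ∖ U = {bravo, echo, foxtrot} — both open, so U is clopen.
  U = {bravo, echo, foxtrot}, X ∖ U = {charlie, delta} — both open, so U is clopen.
  U = {bravo, charlie, echo, foxtrot}, X ∖ U = {delta} — both open, so U is clopen.
  U = {bravo, delta, echo, foxtrot}, X ∖ U = {charlie} — both open, so U is clopen.
  U = {bravo, charlie, delta, echo, foxtrot}, X ∖ U = ∅ — both open, so U is clopen.
Nontrivial clopen(s) exist: e.g. {bravo, charlie, echo, foxtrot}. So (X, τ) is disconnected.
Compute connected components by grouping points that agree on all clopens:
  component: {charlie}
  component: {delta}
  component: {bravo, echo, foxtrot}


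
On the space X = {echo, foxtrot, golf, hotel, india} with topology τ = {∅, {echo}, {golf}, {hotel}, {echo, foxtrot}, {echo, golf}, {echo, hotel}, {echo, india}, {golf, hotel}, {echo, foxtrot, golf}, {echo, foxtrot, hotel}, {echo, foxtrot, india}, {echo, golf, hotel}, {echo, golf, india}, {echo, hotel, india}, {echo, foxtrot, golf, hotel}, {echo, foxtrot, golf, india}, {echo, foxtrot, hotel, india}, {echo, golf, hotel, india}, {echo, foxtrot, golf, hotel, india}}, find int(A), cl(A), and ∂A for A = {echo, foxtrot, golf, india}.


int(A) = {echo, foxtrot, golf, india}, cl(A) = {echo, foxtrot, golf, india}, ∂A = ∅.

Closed sets in (X, τ) are complements of opens:
  closed(X, τ) = {∅, {foxtrot}, {golf}, {hotel}, {india}, {foxtrot, golf}, {foxtrot, hotel}, {foxtrot, india}, {golf, hotel}, {golf, india}, {hotel, india}, {echo, foxtrot, india}, {foxtrot, golf, hotel}, {foxtrot, golf, india}, {foxtrot, hotel, india}, {golf, hotel, india}, {echo, foxtrot, golf, india}, {echo, foxtrot, hotel, india}, {foxtrot, golf, hotel, india}, {echo, foxtrot, golf, hotel, india}}.
int(A) = ⋃ {U ∈ τ : U ⊆ A}. Opens contained in A: ∅, {echo}, {golf}, {echo, foxtrot}, {echo, golf}, {echo, india}, {echo, foxtrot, golf}, {echo, foxtrot, india}, {echo, golf, india}, {echo, foxtrot, golf, india}.
Taking the union of these: int(A) = {echo, foxtrot, golf, india}.
cl(A) = ⋂ {C closed : A ⊆ C}. Closed sets containing A: {echo, foxtrot, golf, india}, {echo, foxtrot, golf, hotel, india}.
Intersecting these: cl(A) = {echo, foxtrot, golf, india}.
∂A = cl(A) ∖ int(A) = {echo, foxtrot, golf, india} ∖ {echo, foxtrot, golf, india} = ∅.


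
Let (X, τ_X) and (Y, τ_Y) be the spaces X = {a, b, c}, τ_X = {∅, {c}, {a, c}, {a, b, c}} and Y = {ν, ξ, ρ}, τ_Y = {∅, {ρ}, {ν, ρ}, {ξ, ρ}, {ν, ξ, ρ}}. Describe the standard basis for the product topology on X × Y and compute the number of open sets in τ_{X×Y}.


Basis B = {∅ × ∅, {c} × {ρ}, {a, c} × {ρ}, {c} × {ν, ρ}, {c} × {ξ, ρ}, {a, b, c} × {ρ}, {c} × {ν, ξ, ρ}, {a, c} × {ν, ρ}, {a, c} × {ξ, ρ}, {a, c} × {ν, ξ, ρ}, {a, b, c} × {ν, ρ}, {a, b, c} × {ξ, ρ}, {a, b, c} × {ν, ξ, ρ}}; |τ_{X×Y}| = 30.

Enumerate products U × V with U ∈ τ_X, V ∈ τ_Y (deduplicated):
  ∅ × ∅ = {} (∅)
  {c} × {ρ} = {(c,ρ)}
  {a, c} × {ρ} = {(a,ρ), (c,ρ)}
  {c} × {ν, ρ} = {(c,ν), (c,ρ)}
  {c} × {ξ, ρ} = {(c,ξ), (c,ρ)}
  {a, b, c} × {ρ} = {(a,ρ), (b,ρ), (c,ρ)}
  {c} × {ν, ξ, ρ} = {(c,ν), (c,ξ), (c,ρ)}
  {a, c} × {ν, ρ} = {(a,ν), (a,ρ), (c,ν), (c,ρ)}
  {a, c} × {ξ, ρ} = {(a,ξ), (a,ρ), (c,ξ), (c,ρ)}
  {a, c} × {ν, ξ, ρ} = {(a,ν), (a,ξ), (a,ρ), (c,ν), (c,ξ), (c,ρ)}
  {a, b, c} × {ν, ρ} = {(a,ν), (a,ρ), (b,ν), (b,ρ), (c,ν), (c,ρ)}
  {a, b, c} × {ξ, ρ} = {(a,ξ), (a,ρ), (b,ξ), (b,ρ), (c,ξ), (c,ρ)}
  {a, b, c} × {ν, ξ, ρ} = {(a,ν), (a,ξ), (a,ρ), (b,ν), (b,ξ), (b,ρ), (c,ν), (c,ξ), (c,ρ)}
These 13 distinct sets form the basis B.
Close under arbitrary unions to get τ_{X×Y}; counting gives |τ_{X×Y}| = 30.


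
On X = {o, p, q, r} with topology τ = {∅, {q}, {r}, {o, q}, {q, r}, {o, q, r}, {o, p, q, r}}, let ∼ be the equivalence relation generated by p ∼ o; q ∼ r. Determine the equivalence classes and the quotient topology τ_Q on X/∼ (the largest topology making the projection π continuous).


X/∼ = {[o=p], [q=r]}; |τ_Q| = 3.

Equivalence classes: [o=p], [q=r].
Quotient map π: X → X/∼ sends o ↦ [o=p], p ↦ [o=p], q ↦ [q=r], r ↦ [q=r].
For each subset V ⊆ X/∼, compute π^{-1}(V) ⊆ X and check whether π^{-1}(V) ∈ τ. V is open in τ_Q iff π^{-1}(V) ∈ τ.
  V = {}: π^{-1}(V) = ∅ ∈ τ ✓.
  V = {[o=p]}: π^{-1}(V) = {o, p} ∉ τ ✗.
  V = {[q=r]}: π^{-1}(V) = {q, r} ∈ τ ✓.
  V = {[o=p], [q=r]}: π^{-1}(V) = {o, p, q, r} ∈ τ ✓.
Open sets in the quotient: τ_Q = {{}, {[q=r]}, {[o=p], [q=r]}} (3 elements).


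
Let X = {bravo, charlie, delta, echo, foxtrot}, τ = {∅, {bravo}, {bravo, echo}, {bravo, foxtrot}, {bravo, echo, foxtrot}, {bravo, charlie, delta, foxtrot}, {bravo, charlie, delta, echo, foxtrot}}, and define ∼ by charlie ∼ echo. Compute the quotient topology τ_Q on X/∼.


X/∼ = {[bravo], [charlie=echo], [delta], [foxtrot]}; |τ_Q| = 4.

Equivalence classes: [bravo], [charlie=echo], [delta], [foxtrot].
Quotient map π: X → X/∼ sends bravo ↦ [bravo], charlie ↦ [charlie=echo], delta ↦ [delta], echo ↦ [charlie=echo], foxtrot ↦ [foxtrot].
For each subset V ⊆ X/∼, compute π^{-1}(V) ⊆ X and check whether π^{-1}(V) ∈ τ. V is open in τ_Q iff π^{-1}(V) ∈ τ.
  V = {}: π^{-1}(V) = ∅ ∈ τ ✓.
  V = {[bravo]}: π^{-1}(V) = {bravo} ∈ τ ✓.
  V = {[charlie=echo]}: π^{-1}(V) = {charlie, echo} ∉ τ ✗.
  V = {[bravo], [charlie=echo]}: π^{-1}(V) = {bravo, charlie, echo} ∉ τ ✗.
  V = {[delta]}: π^{-1}(V) = {delta} ∉ τ ✗.
  V = {[bravo], [delta]}: π^{-1}(V) = {bravo, delta} ∉ τ ✗.
  V = {[charlie=echo], [delta]}: π^{-1}(V) = {charlie, delta, echo} ∉ τ ✗.
  V = {[bravo], [charlie=echo], [delta]}: π^{-1}(V) = {bravo, charlie, delta, echo} ∉ τ ✗.
  V = {[foxtrot]}: π^{-1}(V) = {foxtrot} ∉ τ ✗.
  V = {[bravo], [foxtrot]}: π^{-1}(V) = {bravo, foxtrot} ∈ τ ✓.
  V = {[charlie=echo], [foxtrot]}: π^{-1}(V) = {charlie, echo, foxtrot} ∉ τ ✗.
  V = {[bravo], [charlie=echo], [foxtrot]}: π^{-1}(V) = {bravo, charlie, echo, foxtrot} ∉ τ ✗.
  V = {[delta], [foxtrot]}: π^{-1}(V) = {delta, foxtrot} ∉ τ ✗.
  V = {[bravo], [delta], [foxtrot]}: π^{-1}(V) = {bravo, delta, foxtrot} ∉ τ ✗.
  V = {[charlie=echo], [delta], [foxtrot]}: π^{-1}(V) = {charlie, delta, echo, foxtrot} ∉ τ ✗.
  V = {[bravo], [charlie=echo], [delta], [foxtrot]}: π^{-1}(V) = {bravo, charlie, delta, echo, foxtrot} ∈ τ ✓.
Open sets in the quotient: τ_Q = {{}, {[bravo]}, {[bravo], [foxtrot]}, {[bravo], [charlie=echo], [delta], [foxtrot]}} (4 elements).


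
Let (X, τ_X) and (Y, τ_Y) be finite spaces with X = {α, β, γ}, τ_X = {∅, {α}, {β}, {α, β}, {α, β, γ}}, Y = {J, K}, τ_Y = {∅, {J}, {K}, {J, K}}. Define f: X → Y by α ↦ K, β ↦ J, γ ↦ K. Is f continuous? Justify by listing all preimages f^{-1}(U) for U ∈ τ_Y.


f is NOT continuous.

Compute f^{-1}(U) for each U ∈ τ_Y:
  U = ∅: f^{-1}(U) = ∅ ∈ τ_X ✓.
  U = {J}: f^{-1}(U) = {β} ∈ τ_X ✓.
  U = {K}: f^{-1}(U) = {α, γ} ∉ τ_X ✗.
  U = {J, K}: f^{-1}(U) = {α, β, γ} ∈ τ_X ✓.
Found U = {K} with f^{-1}(U) = {α, γ} not in τ_X. Therefore f is NOT continuous.


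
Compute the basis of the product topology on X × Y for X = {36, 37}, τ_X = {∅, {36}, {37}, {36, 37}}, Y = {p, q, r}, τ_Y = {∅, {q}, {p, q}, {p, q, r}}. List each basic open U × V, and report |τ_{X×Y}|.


Basis B = {∅ × ∅, {36} × {q}, {37} × {q}, {36} × {p, q}, {36, 37} × {q}, {37} × {p, q}, {36} × {p, q, r}, {37} × {p, q, r}, {36, 37} × {p, q}, {36, 37} × {p, q, r}}; |τ_{X×Y}| = 16.

Enumerate products U × V with U ∈ τ_X, V ∈ τ_Y (deduplicated):
  ∅ × ∅ = {} (∅)
  {36} × {q} = {(36,q)}
  {37} × {q} = {(37,q)}
  {36} × {p, q} = {(36,p), (36,q)}
  {36, 37} × {q} = {(36,q), (37,q)}
  {37} × {p, q} = {(37,p), (37,q)}
  {36} × {p, q, r} = {(36,p), (36,q), (36,r)}
  {37} × {p, q, r} = {(37,p), (37,q), (37,r)}
  {36, 37} × {p, q} = {(36,p), (36,q), (37,p), (37,q)}
  {36, 37} × {p, q, r} = {(36,p), (36,q), (36,r), (37,p), (37,q), (37,r)}
These 10 distinct sets form the basis B.
Close under arbitrary unions to get τ_{X×Y}; counting gives |τ_{X×Y}| = 16.


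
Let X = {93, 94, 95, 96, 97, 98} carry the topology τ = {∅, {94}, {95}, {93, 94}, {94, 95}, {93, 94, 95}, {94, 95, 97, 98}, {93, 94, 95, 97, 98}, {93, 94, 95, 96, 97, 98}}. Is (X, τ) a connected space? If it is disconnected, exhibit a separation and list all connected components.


(X, τ) is connected.

Find clopen sets (U ∈ τ with X ∖ U ∈ τ):
  U = ∅, X ∖ U = {93, 94, 95, 96, 97, 98} — both open, so U is clopen.
  U = {93, 94, 95, 96, 97, 98}, X ∖ U = ∅ — both open, so U is clopen.
Only trivial clopens (∅ and X) exist, so (X, τ) is connected.
Compute connected components by grouping points that agree on all clopens:
  component: {93, 94, 95, 96, 97, 98}


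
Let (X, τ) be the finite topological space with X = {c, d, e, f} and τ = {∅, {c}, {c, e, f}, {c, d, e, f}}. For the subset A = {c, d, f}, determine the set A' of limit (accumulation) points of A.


A' = {d, e, f}

For each x ∈ X, list the open sets U ∈ τ with x ∈ U, then check whether U ∩ (A ∖ {x}) ≠ ∅ for every such U.
  x = c: open {c} ∋ x has {c} ∩ (A ∖ {c}) = ∅, so x is NOT a limit point.
  x = d: opens ∋ x are {c, d, e, f}; each meets A ∖ {d}, so x IS a limit point.
  x = e: opens ∋ x are {c, e, f}, {c, d, e, f}; each meets A ∖ {e}, so x IS a limit point.
  x = f: opens ∋ x are {c, e, f}, {c, d, e, f}; each meets A ∖ {f}, so x IS a limit point.
Collecting: A' = {d, e, f}.


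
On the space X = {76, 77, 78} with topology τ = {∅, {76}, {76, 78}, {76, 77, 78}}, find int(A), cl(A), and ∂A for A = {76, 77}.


int(A) = {76}, cl(A) = {76, 77, 78}, ∂A = {77, 78}.

Closed sets in (X, τ) are complements of opens:
  closed(X, τ) = {∅, {77}, {77, 78}, {76, 77, 78}}.
int(A) = ⋃ {U ∈ τ : U ⊆ A}. Opens contained in A: ∅, {76}.
Taking the union of these: int(A) = {76}.
cl(A) = ⋂ {C closed : A ⊆ C}. Closed sets containing A: {76, 77, 78}.
Intersecting these: cl(A) = {76, 77, 78}.
∂A = cl(A) ∖ int(A) = {76, 77, 78} ∖ {76} = {77, 78}.


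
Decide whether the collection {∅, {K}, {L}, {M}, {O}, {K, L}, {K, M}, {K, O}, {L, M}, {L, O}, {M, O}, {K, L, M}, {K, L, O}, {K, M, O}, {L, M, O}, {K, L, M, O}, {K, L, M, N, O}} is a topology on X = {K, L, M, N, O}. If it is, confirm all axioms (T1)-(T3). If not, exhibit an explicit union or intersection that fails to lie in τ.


τ IS a topology on X.

Axiom (T1): ∅ ∈ τ? Yes; X ∈ τ? Yes.
Axiom (T2/T3): check pairwise unions and intersections of members of τ.
All pairwise intersections and unions checked — each lies in τ. Therefore τ satisfies (T1), (T2), (T3): it IS a topology on X.


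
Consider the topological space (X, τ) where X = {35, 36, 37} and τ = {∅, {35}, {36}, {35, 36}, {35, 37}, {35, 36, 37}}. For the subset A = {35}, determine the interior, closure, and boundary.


int(A) = {35}, cl(A) = {35, 37}, ∂A = {37}.

Closed sets in (X, τ) are complements of opens:
  closed(X, τ) = {∅, {36}, {37}, {35, 37}, {36, 37}, {35, 36, 37}}.
int(A) = ⋃ {U ∈ τ : U ⊆ A}. Opens contained in A: ∅, {35}.
Taking the union of these: int(A) = {35}.
cl(A) = ⋂ {C closed : A ⊆ C}. Closed sets containing A: {35, 37}, {35, 36, 37}.
Intersecting these: cl(A) = {35, 37}.
∂A = cl(A) ∖ int(A) = {35, 37} ∖ {35} = {37}.


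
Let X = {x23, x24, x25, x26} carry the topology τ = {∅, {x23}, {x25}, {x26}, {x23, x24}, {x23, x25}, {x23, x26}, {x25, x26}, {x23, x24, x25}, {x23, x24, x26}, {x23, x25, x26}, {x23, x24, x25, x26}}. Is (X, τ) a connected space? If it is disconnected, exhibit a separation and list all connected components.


(X, τ) is disconnected; components = [{x25}, {x26}, {x23, x24}].

Find clopen sets (U ∈ τ with X ∖ U ∈ τ):
  U = ∅, X ∖ U = {x23, x24, x25, x26} — both open, so U is clopen.
  U = {x25}, X ∖ U = {x23, x24, x26} — both open, so U is clopen.
  U = {x26}, X ∖ U = {x23, x24, x25} — both open, so U is clopen.
  U = {x23, x24}, X ∖ U = {x25, x26} — both open, so U is clopen.
  U = {x25, x26}, X ∖ U = {x23, x24} — both open, so U is clopen.
  U = {x23, x24, x25}, X ∖ U = {x26} — both open, so U is clopen.
  U = {x23, x24, x26}, X ∖ U = {x25} — both open, so U is clopen.
  U = {x23, x24, x25, x26}, X ∖ U = ∅ — both open, so U is clopen.
Nontrivial clopen(s) exist: e.g. {x23, x24}. So (X, τ) is disconnected.
Compute connected components by grouping points that agree on all clopens:
  component: {x25}
  component: {x26}
  component: {x23, x24}


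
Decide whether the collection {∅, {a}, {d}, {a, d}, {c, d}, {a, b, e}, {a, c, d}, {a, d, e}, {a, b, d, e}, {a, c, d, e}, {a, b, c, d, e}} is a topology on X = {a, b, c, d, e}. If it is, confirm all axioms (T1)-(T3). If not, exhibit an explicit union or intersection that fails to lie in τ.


τ is NOT a topology on X.

Axiom (T1): ∅ ∈ τ? Yes; X ∈ τ? Yes.
Axiom (T2/T3): check pairwise unions and intersections of members of τ.
Counterexample for (T3): {a, b, e} ∩ {a, d, e} = {a, e} ∉ τ. Therefore τ is NOT a topology.


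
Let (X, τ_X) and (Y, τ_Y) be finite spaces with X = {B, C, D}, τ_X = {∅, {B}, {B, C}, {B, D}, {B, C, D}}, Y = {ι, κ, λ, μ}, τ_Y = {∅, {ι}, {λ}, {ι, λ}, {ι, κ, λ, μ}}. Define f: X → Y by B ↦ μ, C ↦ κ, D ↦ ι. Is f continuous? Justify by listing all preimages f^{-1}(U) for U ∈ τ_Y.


f is NOT continuous.

Compute f^{-1}(U) for each U ∈ τ_Y:
  U = ∅: f^{-1}(U) = ∅ ∈ τ_X ✓.
  U = {ι}: f^{-1}(U) = {D} ∉ τ_X ✗.
  U = {λ}: f^{-1}(U) = ∅ ∈ τ_X ✓.
  U = {ι, λ}: f^{-1}(U) = {D} ∉ τ_X ✗.
  U = {ι, κ, λ, μ}: f^{-1}(U) = {B, C, D} ∈ τ_X ✓.
Found U = {ι} with f^{-1}(U) = {D} not in τ_X. Therefore f is NOT continuous.


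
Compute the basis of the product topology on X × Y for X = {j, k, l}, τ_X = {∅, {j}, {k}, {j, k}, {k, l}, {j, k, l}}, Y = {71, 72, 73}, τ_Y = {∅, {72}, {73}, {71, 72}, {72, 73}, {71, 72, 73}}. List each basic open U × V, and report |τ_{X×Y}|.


Basis B = {∅ × ∅, {j} × {72}, {j} × {73}, {k} × {72}, {k} × {73}, {j} × {71, 72}, {j} × {72, 73}, {j, k} × {72}, {j, k} × {73}, {k} × {71, 72}, {k} × {72, 73}, {k, l} × {72}, {k, l} × {73}, {j} × {71, 72, 73}, {j, k, l} × {72}, {j, k, l} × {73}, {k} × {71, 72, 73}, {j, k} × {71, 72}, {j, k} × {72, 73}, {k, l} × {71, 72}, {k, l} × {72, 73}, {j, k} × {71, 72, 73}, {j, k, l} × {71, 72}, {j, k, l} × {72, 73}, {k, l} × {71, 72, 73}, {j, k, l} × {71, 72, 73}}; |τ_{X×Y}| = 108.

Enumerate products U × V with U ∈ τ_X, V ∈ τ_Y (deduplicated):
  ∅ × ∅ = {} (∅)
  {j} × {72} = {(j,72)}
  {j} × {73} = {(j,73)}
  {k} × {72} = {(k,72)}
  {k} × {73} = {(k,73)}
  {j} × {71, 72} = {(j,71), (j,72)}
  {j} × {72, 73} = {(j,72), (j,73)}
  {j, k} × {72} = {(j,72), (k,72)}
  {j, k} × {73} = {(j,73), (k,73)}
  {k} × {71, 72} = {(k,71), (k,72)}
  {k} × {72, 73} = {(k,72), (k,73)}
  {k, l} × {72} = {(k,72), (l,72)}
  {k, l} × {73} = {(k,73), (l,73)}
  {j} × {71, 72, 73} = {(j,71), (j,72), (j,73)}
  {j, k, l} × {72} = {(j,72), (k,72), (l,72)}
  {j, k, l} × {73} = {(j,73), (k,73), (l,73)}
  {k} × {71, 72, 73} = {(k,71), (k,72), (k,73)}
  {j, k} × {71, 72} = {(j,71), (j,72), (k,71), (k,72)}
  {j, k} × {72, 73} = {(j,72), (j,73), (k,72), (k,73)}
  {k, l} × {71, 72} = {(k,71), (k,72), (l,71), (l,72)}
  {k, l} × {72, 73} = {(k,72), (k,73), (l,72), (l,73)}
  {j, k} × {71, 72, 73} = {(j,71), (j,72), (j,73), (k,71), (k,72), (k,73)}
  {j, k, l} × {71, 72} = {(j,71), (j,72), (k,71), (k,72), (l,71), (l,72)}
  {j, k, l} × {72, 73} = {(j,72), (j,73), (k,72), (k,73), (l,72), (l,73)}
  {k, l} × {71, 72, 73} = {(k,71), (k,72), (k,73), (l,71), (l,72), (l,73)}
  {j, k, l} × {71, 72, 73} = {(j,71), (j,72), (j,73), (k,71), (k,72), (k,73), (l,71), (l,72), (l,73)}
These 26 distinct sets form the basis B.
Close under arbitrary unions to get τ_{X×Y}; counting gives |τ_{X×Y}| = 108.


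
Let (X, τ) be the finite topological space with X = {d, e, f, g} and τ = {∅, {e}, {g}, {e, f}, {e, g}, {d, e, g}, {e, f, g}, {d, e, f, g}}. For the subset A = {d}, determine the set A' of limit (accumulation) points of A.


A' = ∅

For each x ∈ X, list the open sets U ∈ τ with x ∈ U, then check whether U ∩ (A ∖ {x}) ≠ ∅ for every such U.
  x = d: open {d, e, g} ∋ x has {d, e, g} ∩ (A ∖ {d}) = ∅, so x is NOT a limit point.
  x = e: open {e} ∋ x has {e} ∩ (A ∖ {e}) = ∅, so x is NOT a limit point.
  x = f: open {e, f} ∋ x has {e, f} ∩ (A ∖ {f}) = ∅, so x is NOT a limit point.
  x = g: open {g} ∋ x has {g} ∩ (A ∖ {g}) = ∅, so x is NOT a limit point.
Collecting: A' = ∅.


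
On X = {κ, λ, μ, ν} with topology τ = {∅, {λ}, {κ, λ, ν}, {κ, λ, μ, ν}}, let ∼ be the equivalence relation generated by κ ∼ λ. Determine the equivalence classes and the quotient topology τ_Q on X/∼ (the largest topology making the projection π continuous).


X/∼ = {[κ=λ], [μ], [ν]}; |τ_Q| = 3.

Equivalence classes: [κ=λ], [μ], [ν].
Quotient map π: X → X/∼ sends κ ↦ [κ=λ], λ ↦ [κ=λ], μ ↦ [μ], ν ↦ [ν].
For each subset V ⊆ X/∼, compute π^{-1}(V) ⊆ X and check whether π^{-1}(V) ∈ τ. V is open in τ_Q iff π^{-1}(V) ∈ τ.
  V = {}: π^{-1}(V) = ∅ ∈ τ ✓.
  V = {[κ=λ]}: π^{-1}(V) = {κ, λ} ∉ τ ✗.
  V = {[μ]}: π^{-1}(V) = {μ} ∉ τ ✗.
  V = {[κ=λ], [μ]}: π^{-1}(V) = {κ, λ, μ} ∉ τ ✗.
  V = {[ν]}: π^{-1}(V) = {ν} ∉ τ ✗.
  V = {[κ=λ], [ν]}: π^{-1}(V) = {κ, λ, ν} ∈ τ ✓.
  V = {[μ], [ν]}: π^{-1}(V) = {μ, ν} ∉ τ ✗.
  V = {[κ=λ], [μ], [ν]}: π^{-1}(V) = {κ, λ, μ, ν} ∈ τ ✓.
Open sets in the quotient: τ_Q = {{}, {[κ=λ], [ν]}, {[κ=λ], [μ], [ν]}} (3 elements).


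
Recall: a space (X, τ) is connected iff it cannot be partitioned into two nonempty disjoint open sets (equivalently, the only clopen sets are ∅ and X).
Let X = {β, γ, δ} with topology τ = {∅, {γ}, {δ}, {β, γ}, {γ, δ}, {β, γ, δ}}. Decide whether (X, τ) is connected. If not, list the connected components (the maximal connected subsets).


(X, τ) is disconnected; components = [{δ}, {β, γ}].

Find clopen sets (U ∈ τ with X ∖ U ∈ τ):
  U = ∅, X ∖ U = {β, γ, δ} — both open, so U is clopen.
  U = {δ}, X ∖ U = {β, γ} — both open, so U is clopen.
  U = {β, γ}, X ∖ U = {δ} — both open, so U is clopen.
  U = {β, γ, δ}, X ∖ U = ∅ — both open, so U is clopen.
Nontrivial clopen(s) exist: e.g. {β, γ}. So (X, τ) is disconnected.
Compute connected components by grouping points that agree on all clopens:
  component: {δ}
  component: {β, γ}


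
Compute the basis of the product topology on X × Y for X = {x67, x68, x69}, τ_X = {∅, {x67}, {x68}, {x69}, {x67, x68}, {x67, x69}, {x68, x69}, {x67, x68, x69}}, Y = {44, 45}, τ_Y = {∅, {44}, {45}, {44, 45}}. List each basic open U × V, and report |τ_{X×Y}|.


Basis B = {∅ × ∅, {x67} × {44}, {x67} × {45}, {x68} × {44}, {x68} × {45}, {x69} × {44}, {x69} × {45}, {x67} × {44, 45}, {x67, x68} × {44}, {x67, x69} × {44}, {x67, x68} × {45}, {x67, x69} × {45}, {x68} × {44, 45}, {x68, x69} × {44}, {x68, x69} × {45}, {x69} × {44, 45}, {x67, x68, x69} × {44}, {x67, x68, x69} × {45}, {x67, x68} × {44, 45}, {x67, x69} × {44, 45}, {x68, x69} × {44, 45}, {x67, x68, x69} × {44, 45}}; |τ_{X×Y}| = 64.

Enumerate products U × V with U ∈ τ_X, V ∈ τ_Y (deduplicated):
  ∅ × ∅ = {} (∅)
  {x67} × {44} = {(x67,44)}
  {x67} × {45} = {(x67,45)}
  {x68} × {44} = {(x68,44)}
  {x68} × {45} = {(x68,45)}
  {x69} × {44} = {(x69,44)}
  {x69} × {45} = {(x69,45)}
  {x67} × {44, 45} = {(x67,44), (x67,45)}
  {x67, x68} × {44} = {(x67,44), (x68,44)}
  {x67, x69} × {44} = {(x67,44), (x69,44)}
  {x67, x68} × {45} = {(x67,45), (x68,45)}
  {x67, x69} × {45} = {(x67,45), (x69,45)}
  {x68} × {44, 45} = {(x68,44), (x68,45)}
  {x68, x69} × {44} = {(x68,44), (x69,44)}
  {x68, x69} × {45} = {(x68,45), (x69,45)}
  {x69} × {44, 45} = {(x69,44), (x69,45)}
  {x67, x68, x69} × {44} = {(x67,44), (x68,44), (x69,44)}
  {x67, x68, x69} × {45} = {(x67,45), (x68,45), (x69,45)}
  {x67, x68} × {44, 45} = {(x67,44), (x67,45), (x68,44), (x68,45)}
  {x67, x69} × {44, 45} = {(x67,44), (x67,45), (x69,44), (x69,45)}
  {x68, x69} × {44, 45} = {(x68,44), (x68,45), (x69,44), (x69,45)}
  {x67, x68, x69} × {44, 45} = {(x67,44), (x67,45), (x68,44), (x68,45), (x69,44), (x69,45)}
These 22 distinct sets form the basis B.
Close under arbitrary unions to get τ_{X×Y}; counting gives |τ_{X×Y}| = 64.


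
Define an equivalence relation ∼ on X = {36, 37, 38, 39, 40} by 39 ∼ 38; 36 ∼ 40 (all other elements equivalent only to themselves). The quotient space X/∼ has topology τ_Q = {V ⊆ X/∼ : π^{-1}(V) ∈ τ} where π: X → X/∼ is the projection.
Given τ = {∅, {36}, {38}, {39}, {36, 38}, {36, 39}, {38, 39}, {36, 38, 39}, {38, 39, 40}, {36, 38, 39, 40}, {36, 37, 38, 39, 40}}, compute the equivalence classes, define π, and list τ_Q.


X/∼ = {[36=40], [37], [38=39]}; |τ_Q| = 4.

Equivalence classes: [36=40], [37], [38=39].
Quotient map π: X → X/∼ sends 36 ↦ [36=40], 37 ↦ [37], 38 ↦ [38=39], 39 ↦ [38=39], 40 ↦ [36=40].
For each subset V ⊆ X/∼, compute π^{-1}(V) ⊆ X and check whether π^{-1}(V) ∈ τ. V is open in τ_Q iff π^{-1}(V) ∈ τ.
  V = {}: π^{-1}(V) = ∅ ∈ τ ✓.
  V = {[36=40]}: π^{-1}(V) = {36, 40} ∉ τ ✗.
  V = {[37]}: π^{-1}(V) = {37} ∉ τ ✗.
  V = {[36=40], [37]}: π^{-1}(V) = {36, 37, 40} ∉ τ ✗.
  V = {[38=39]}: π^{-1}(V) = {38, 39} ∈ τ ✓.
  V = {[36=40], [38=39]}: π^{-1}(V) = {36, 38, 39, 40} ∈ τ ✓.
  V = {[37], [38=39]}: π^{-1}(V) = {37, 38, 39} ∉ τ ✗.
  V = {[36=40], [37], [38=39]}: π^{-1}(V) = {36, 37, 38, 39, 40} ∈ τ ✓.
Open sets in the quotient: τ_Q = {{}, {[38=39]}, {[36=40], [38=39]}, {[36=40], [37], [38=39]}} (4 elements).


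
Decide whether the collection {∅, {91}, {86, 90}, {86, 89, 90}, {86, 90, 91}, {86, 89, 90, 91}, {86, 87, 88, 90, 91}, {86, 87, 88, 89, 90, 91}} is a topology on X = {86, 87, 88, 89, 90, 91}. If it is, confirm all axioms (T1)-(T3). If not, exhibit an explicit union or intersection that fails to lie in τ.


τ IS a topology on X.

Axiom (T1): ∅ ∈ τ? Yes; X ∈ τ? Yes.
Axiom (T2/T3): check pairwise unions and intersections of members of τ.
All pairwise intersections and unions checked — each lies in τ. Therefore τ satisfies (T1), (T2), (T3): it IS a topology on X.


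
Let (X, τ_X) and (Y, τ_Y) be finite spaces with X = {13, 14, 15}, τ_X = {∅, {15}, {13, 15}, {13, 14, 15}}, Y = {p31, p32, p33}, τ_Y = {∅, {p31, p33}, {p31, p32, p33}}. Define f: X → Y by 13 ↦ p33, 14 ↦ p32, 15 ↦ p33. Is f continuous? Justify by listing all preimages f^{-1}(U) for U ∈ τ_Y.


f IS continuous.

Compute f^{-1}(U) for each U ∈ τ_Y:
  U = ∅: f^{-1}(U) = ∅ ∈ τ_X ✓.
  U = {p31, p33}: f^{-1}(U) = {13, 15} ∈ τ_X ✓.
  U = {p31, p32, p33}: f^{-1}(U) = {13, 14, 15} ∈ τ_X ✓.
Every preimage lies in τ_X, so f IS continuous.


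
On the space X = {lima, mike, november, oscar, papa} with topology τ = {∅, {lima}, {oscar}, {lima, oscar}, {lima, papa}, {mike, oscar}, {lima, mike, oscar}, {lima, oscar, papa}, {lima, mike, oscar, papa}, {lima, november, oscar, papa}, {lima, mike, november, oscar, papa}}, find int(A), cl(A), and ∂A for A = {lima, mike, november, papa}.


int(A) = {lima, papa}, cl(A) = {lima, mike, november, papa}, ∂A = {mike, november}.

Closed sets in (X, τ) are complements of opens:
  closed(X, τ) = {∅, {mike}, {november}, {mike, november}, {november, papa}, {lima, november, papa}, {mike, november, oscar}, {mike, november, papa}, {lima, mike, november, papa}, {mike, november, oscar, papa}, {lima, mike, november, oscar, papa}}.
int(A) = ⋃ {U ∈ τ : U ⊆ A}. Opens contained in A: ∅, {lima}, {lima, papa}.
Taking the union of these: int(A) = {lima, papa}.
cl(A) = ⋂ {C closed : A ⊆ C}. Closed sets containing A: {lima, mike, november, papa}, {lima, mike, november, oscar, papa}.
Intersecting these: cl(A) = {lima, mike, november, papa}.
∂A = cl(A) ∖ int(A) = {lima, mike, november, papa} ∖ {lima, papa} = {mike, november}.


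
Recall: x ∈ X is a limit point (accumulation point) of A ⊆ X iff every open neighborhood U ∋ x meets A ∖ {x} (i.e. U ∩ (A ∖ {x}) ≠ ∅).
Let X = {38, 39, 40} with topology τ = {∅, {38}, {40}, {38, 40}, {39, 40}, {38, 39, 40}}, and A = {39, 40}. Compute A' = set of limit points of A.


A' = {39}

For each x ∈ X, list the open sets U ∈ τ with x ∈ U, then check whether U ∩ (A ∖ {x}) ≠ ∅ for every such U.
  x = 38: open {38} ∋ x has {38} ∩ (A ∖ {38}) = ∅, so x is NOT a limit point.
  x = 39: opens ∋ x are {39, 40}, {38, 39, 40}; each meets A ∖ {39}, so x IS a limit point.
  x = 40: open {40} ∋ x has {40} ∩ (A ∖ {40}) = ∅, so x is NOT a limit point.
Collecting: A' = {39}.


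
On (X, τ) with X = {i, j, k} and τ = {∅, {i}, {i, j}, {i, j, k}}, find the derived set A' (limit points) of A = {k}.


A' = ∅

For each x ∈ X, list the open sets U ∈ τ with x ∈ U, then check whether U ∩ (A ∖ {x}) ≠ ∅ for every such U.
  x = i: open {i} ∋ x has {i} ∩ (A ∖ {i}) = ∅, so x is NOT a limit point.
  x = j: open {i, j} ∋ x has {i, j} ∩ (A ∖ {j}) = ∅, so x is NOT a limit point.
  x = k: open {i, j, k} ∋ x has {i, j, k} ∩ (A ∖ {k}) = ∅, so x is NOT a limit point.
Collecting: A' = ∅.


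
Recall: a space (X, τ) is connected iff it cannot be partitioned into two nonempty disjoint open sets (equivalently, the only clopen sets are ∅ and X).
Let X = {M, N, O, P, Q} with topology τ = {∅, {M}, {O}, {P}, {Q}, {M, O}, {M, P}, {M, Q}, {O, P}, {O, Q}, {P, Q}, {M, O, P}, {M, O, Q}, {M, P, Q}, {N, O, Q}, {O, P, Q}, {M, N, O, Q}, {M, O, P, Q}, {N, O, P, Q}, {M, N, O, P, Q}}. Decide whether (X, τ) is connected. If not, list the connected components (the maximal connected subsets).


(X, τ) is disconnected; components = [{M}, {P}, {N, O, Q}].

Find clopen sets (U ∈ τ with X ∖ U ∈ τ):
  U = ∅, X ∖ U = {M, N, O, P, Q} — both open, so U is clopen.
  U = {M}, X ∖ U = {N, O, P, Q} — both open, so U is clopen.
  U = {P}, X ∖ U = {M, N, O, Q} — both open, so U is clopen.
  U = {M, P}, X ∖ U = {N, O, Q} — both open, so U is clopen.
  U = {N, O, Q}, X ∖ U = {M, P} — both open, so U is clopen.
  U = {M, N, O, Q}, X ∖ U = {P} — both open, so U is clopen.
  U = {N, O, P, Q}, X ∖ U = {M} — both open, so U is clopen.
  U = {M, N, O, P, Q}, X ∖ U = ∅ — both open, so U is clopen.
Nontrivial clopen(s) exist: e.g. {M}. So (X, τ) is disconnected.
Compute connected components by grouping points that agree on all clopens:
  component: {M}
  component: {P}
  component: {N, O, Q}


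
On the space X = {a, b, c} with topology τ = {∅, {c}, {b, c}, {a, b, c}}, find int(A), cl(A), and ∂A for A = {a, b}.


int(A) = ∅, cl(A) = {a, b}, ∂A = {a, b}.

Closed sets in (X, τ) are complements of opens:
  closed(X, τ) = {∅, {a}, {a, b}, {a, b, c}}.
int(A) = ⋃ {U ∈ τ : U ⊆ A}. Opens contained in A: ∅.
Taking the union of these: int(A) = ∅.
cl(A) = ⋂ {C closed : A ⊆ C}. Closed sets containing A: {a, b}, {a, b, c}.
Intersecting these: cl(A) = {a, b}.
∂A = cl(A) ∖ int(A) = {a, b} ∖ ∅ = {a, b}.


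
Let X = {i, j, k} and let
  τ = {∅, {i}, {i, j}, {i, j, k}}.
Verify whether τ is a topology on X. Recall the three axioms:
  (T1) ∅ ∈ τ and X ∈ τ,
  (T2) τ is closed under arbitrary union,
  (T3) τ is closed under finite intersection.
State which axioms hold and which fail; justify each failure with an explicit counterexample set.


τ IS a topology on X.

Axiom (T1): ∅ ∈ τ? Yes; X ∈ τ? Yes.
Axiom (T2/T3): check pairwise unions and intersections of members of τ.
All pairwise intersections and unions checked — each lies in τ. Therefore τ satisfies (T1), (T2), (T3): it IS a topology on X.


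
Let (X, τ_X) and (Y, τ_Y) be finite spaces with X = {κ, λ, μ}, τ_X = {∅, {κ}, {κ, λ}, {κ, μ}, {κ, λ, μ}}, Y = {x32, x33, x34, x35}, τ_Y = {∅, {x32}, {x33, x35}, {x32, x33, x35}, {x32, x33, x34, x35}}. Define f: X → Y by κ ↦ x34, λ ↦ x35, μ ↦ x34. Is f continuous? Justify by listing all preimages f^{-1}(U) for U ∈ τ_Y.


f is NOT continuous.

Compute f^{-1}(U) for each U ∈ τ_Y:
  U = ∅: f^{-1}(U) = ∅ ∈ τ_X ✓.
  U = {x32}: f^{-1}(U) = ∅ ∈ τ_X ✓.
  U = {x33, x35}: f^{-1}(U) = {λ} ∉ τ_X ✗.
  U = {x32, x33, x35}: f^{-1}(U) = {λ} ∉ τ_X ✗.
  U = {x32, x33, x34, x35}: f^{-1}(U) = {κ, λ, μ} ∈ τ_X ✓.
Found U = {x33, x35} with f^{-1}(U) = {λ} not in τ_X. Therefore f is NOT continuous.


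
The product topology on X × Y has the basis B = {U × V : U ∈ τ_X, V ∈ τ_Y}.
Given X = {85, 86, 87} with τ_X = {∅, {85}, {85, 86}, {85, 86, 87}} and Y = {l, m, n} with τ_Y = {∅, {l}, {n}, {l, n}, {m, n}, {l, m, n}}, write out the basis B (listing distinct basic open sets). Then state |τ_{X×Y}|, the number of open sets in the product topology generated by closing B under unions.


Basis B = {∅ × ∅, {85} × {l}, {85} × {n}, {85} × {l, n}, {85, 86} × {l}, {85} × {m, n}, {85, 86} × {n}, {85} × {l, m, n}, {85, 86, 87} × {l}, {85, 86, 87} × {n}, {85, 86} × {l, n}, {85, 86} × {m, n}, {85, 86} × {l, m, n}, {85, 86, 87} × {l, n}, {85, 86, 87} × {m, n}, {85, 86, 87} × {l, m, n}}; |τ_{X×Y}| = 40.

Enumerate products U × V with U ∈ τ_X, V ∈ τ_Y (deduplicated):
  ∅ × ∅ = {} (∅)
  {85} × {l} = {(85,l)}
  {85} × {n} = {(85,n)}
  {85} × {l, n} = {(85,l), (85,n)}
  {85, 86} × {l} = {(85,l), (86,l)}
  {85} × {m, n} = {(85,m), (85,n)}
  {85, 86} × {n} = {(85,n), (86,n)}
  {85} × {l, m, n} = {(85,l), (85,m), (85,n)}
  {85, 86, 87} × {l} = {(85,l), (86,l), (87,l)}
  {85, 86, 87} × {n} = {(85,n), (86,n), (87,n)}
  {85, 86} × {l, n} = {(85,l), (85,n), (86,l), (86,n)}
  {85, 86} × {m, n} = {(85,m), (85,n), (86,m), (86,n)}
  {85, 86} × {l, m, n} = {(85,l), (85,m), (85,n), (86,l), (86,m), (86,n)}
  {85, 86, 87} × {l, n} = {(85,l), (85,n), (86,l), (86,n), (87,l), (87,n)}
  {85, 86, 87} × {m, n} = {(85,m), (85,n), (86,m), (86,n), (87,m), (87,n)}
  {85, 86, 87} × {l, m, n} = {(85,l), (85,m), (85,n), (86,l), (86,m), (86,n), (87,l), (87,m), (87,n)}
These 16 distinct sets form the basis B.
Close under arbitrary unions to get τ_{X×Y}; counting gives |τ_{X×Y}| = 40.


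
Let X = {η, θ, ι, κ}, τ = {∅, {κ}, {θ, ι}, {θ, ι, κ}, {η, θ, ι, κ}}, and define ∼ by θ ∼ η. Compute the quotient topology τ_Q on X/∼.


X/∼ = {[η=θ], [ι], [κ]}; |τ_Q| = 3.

Equivalence classes: [η=θ], [ι], [κ].
Quotient map π: X → X/∼ sends η ↦ [η=θ], θ ↦ [η=θ], ι ↦ [ι], κ ↦ [κ].
For each subset V ⊆ X/∼, compute π^{-1}(V) ⊆ X and check whether π^{-1}(V) ∈ τ. V is open in τ_Q iff π^{-1}(V) ∈ τ.
  V = {}: π^{-1}(V) = ∅ ∈ τ ✓.
  V = {[η=θ]}: π^{-1}(V) = {η, θ} ∉ τ ✗.
  V = {[ι]}: π^{-1}(V) = {ι} ∉ τ ✗.
  V = {[η=θ], [ι]}: π^{-1}(V) = {η, θ, ι} ∉ τ ✗.
  V = {[κ]}: π^{-1}(V) = {κ} ∈ τ ✓.
  V = {[η=θ], [κ]}: π^{-1}(V) = {η, θ, κ} ∉ τ ✗.
  V = {[ι], [κ]}: π^{-1}(V) = {ι, κ} ∉ τ ✗.
  V = {[η=θ], [ι], [κ]}: π^{-1}(V) = {η, θ, ι, κ} ∈ τ ✓.
Open sets in the quotient: τ_Q = {{}, {[κ]}, {[η=θ], [ι], [κ]}} (3 elements).


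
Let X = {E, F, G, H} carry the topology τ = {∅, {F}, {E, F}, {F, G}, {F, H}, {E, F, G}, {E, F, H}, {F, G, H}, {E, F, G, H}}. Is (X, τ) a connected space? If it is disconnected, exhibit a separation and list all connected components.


(X, τ) is connected.

Find clopen sets (U ∈ τ with X ∖ U ∈ τ):
  U = ∅, X ∖ U = {E, F, G, H} — both open, so U is clopen.
  U = {E, F, G, H}, X ∖ U = ∅ — both open, so U is clopen.
Only trivial clopens (∅ and X) exist, so (X, τ) is connected.
Compute connected components by grouping points that agree on all clopens:
  component: {E, F, G, H}


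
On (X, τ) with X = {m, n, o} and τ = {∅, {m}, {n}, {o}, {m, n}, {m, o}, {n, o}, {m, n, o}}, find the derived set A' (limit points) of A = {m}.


A' = ∅

For each x ∈ X, list the open sets U ∈ τ with x ∈ U, then check whether U ∩ (A ∖ {x}) ≠ ∅ for every such U.
  x = m: open {m} ∋ x has {m} ∩ (A ∖ {m}) = ∅, so x is NOT a limit point.
  x = n: open {n} ∋ x has {n} ∩ (A ∖ {n}) = ∅, so x is NOT a limit point.
  x = o: open {o} ∋ x has {o} ∩ (A ∖ {o}) = ∅, so x is NOT a limit point.
Collecting: A' = ∅.


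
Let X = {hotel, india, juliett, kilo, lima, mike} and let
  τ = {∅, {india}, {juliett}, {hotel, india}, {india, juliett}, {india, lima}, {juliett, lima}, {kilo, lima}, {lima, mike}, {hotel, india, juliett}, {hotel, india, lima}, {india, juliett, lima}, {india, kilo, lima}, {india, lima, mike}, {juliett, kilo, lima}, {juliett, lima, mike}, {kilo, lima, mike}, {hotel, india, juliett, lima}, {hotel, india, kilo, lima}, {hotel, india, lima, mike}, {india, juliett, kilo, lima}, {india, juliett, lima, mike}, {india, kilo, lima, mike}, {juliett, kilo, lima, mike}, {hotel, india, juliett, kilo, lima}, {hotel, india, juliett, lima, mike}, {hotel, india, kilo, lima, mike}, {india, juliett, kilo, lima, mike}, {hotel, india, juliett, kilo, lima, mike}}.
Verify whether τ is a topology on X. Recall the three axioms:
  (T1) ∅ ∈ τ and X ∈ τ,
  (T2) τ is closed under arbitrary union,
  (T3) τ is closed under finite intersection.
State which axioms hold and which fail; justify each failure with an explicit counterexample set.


τ is NOT a topology on X.

Axiom (T1): ∅ ∈ τ? Yes; X ∈ τ? Yes.
Axiom (T2/T3): check pairwise unions and intersections of members of τ.
Counterexample for (T3): {india, lima} ∩ {juliett, lima} = {lima} ∉ τ. Therefore τ is NOT a topology.
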